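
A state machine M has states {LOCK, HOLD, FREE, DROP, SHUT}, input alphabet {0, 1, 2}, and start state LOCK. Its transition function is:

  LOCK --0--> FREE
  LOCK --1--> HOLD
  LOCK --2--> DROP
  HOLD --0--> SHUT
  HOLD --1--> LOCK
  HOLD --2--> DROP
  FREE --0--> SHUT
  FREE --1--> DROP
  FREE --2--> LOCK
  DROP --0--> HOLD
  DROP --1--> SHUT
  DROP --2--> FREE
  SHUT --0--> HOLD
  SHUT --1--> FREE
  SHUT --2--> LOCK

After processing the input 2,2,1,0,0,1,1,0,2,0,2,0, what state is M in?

start at LOCK
read '2': LOCK → DROP
read '2': DROP → FREE
read '1': FREE → DROP
read '0': DROP → HOLD
read '0': HOLD → SHUT
read '1': SHUT → FREE
read '1': FREE → DROP
read '0': DROP → HOLD
read '2': HOLD → DROP
read '0': DROP → HOLD
read '2': HOLD → DROP
read '0': DROP → HOLD

HOLD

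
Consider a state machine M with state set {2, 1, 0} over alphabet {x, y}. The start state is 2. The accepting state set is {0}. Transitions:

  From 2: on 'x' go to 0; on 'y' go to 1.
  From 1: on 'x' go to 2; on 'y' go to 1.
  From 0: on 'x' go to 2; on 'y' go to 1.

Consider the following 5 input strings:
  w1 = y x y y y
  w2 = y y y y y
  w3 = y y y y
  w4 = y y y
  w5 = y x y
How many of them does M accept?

w1:
  start at 2
  read 'y': 2 → 1
  read 'x': 1 → 2
  read 'y': 2 → 1
  read 'y': 1 → 1
  read 'y': 1 → 1
  end 1, rejected
w2:
  start at 2
  read 'y': 2 → 1
  read 'y': 1 → 1
  read 'y': 1 → 1
  read 'y': 1 → 1
  read 'y': 1 → 1
  end 1, rejected
w3:
  start at 2
  read 'y': 2 → 1
  read 'y': 1 → 1
  read 'y': 1 → 1
  read 'y': 1 → 1
  end 1, rejected
w4:
  start at 2
  read 'y': 2 → 1
  read 'y': 1 → 1
  read 'y': 1 → 1
  end 1, rejected
w5:
  start at 2
  read 'y': 2 → 1
  read 'x': 1 → 2
  read 'y': 2 → 1
  end 1, rejected

0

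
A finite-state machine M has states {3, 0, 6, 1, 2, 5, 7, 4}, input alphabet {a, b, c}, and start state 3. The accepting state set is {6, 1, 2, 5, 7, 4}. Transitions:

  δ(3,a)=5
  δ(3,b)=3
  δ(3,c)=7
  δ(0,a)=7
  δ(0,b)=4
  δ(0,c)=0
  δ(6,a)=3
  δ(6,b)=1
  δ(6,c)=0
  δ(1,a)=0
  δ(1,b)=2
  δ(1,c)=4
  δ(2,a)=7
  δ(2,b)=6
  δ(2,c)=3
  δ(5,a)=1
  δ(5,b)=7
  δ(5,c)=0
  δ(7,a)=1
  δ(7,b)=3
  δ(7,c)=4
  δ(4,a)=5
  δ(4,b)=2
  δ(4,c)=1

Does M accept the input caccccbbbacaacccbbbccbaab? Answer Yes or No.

Trace: 3 -c-> 7 -a-> 1 -c-> 4 -c-> 1 -c-> 4 -c-> 1 -b-> 2 -b-> 6 -b-> 1 -a-> 0 -c-> 0 -a-> 7 -a-> 1 -c-> 4 -c-> 1 -c-> 4 -b-> 2 -b-> 6 -b-> 1 -c-> 4 -c-> 1 -b-> 2 -a-> 7 -a-> 1 -b-> 2
End state 2 is accepting.

Yes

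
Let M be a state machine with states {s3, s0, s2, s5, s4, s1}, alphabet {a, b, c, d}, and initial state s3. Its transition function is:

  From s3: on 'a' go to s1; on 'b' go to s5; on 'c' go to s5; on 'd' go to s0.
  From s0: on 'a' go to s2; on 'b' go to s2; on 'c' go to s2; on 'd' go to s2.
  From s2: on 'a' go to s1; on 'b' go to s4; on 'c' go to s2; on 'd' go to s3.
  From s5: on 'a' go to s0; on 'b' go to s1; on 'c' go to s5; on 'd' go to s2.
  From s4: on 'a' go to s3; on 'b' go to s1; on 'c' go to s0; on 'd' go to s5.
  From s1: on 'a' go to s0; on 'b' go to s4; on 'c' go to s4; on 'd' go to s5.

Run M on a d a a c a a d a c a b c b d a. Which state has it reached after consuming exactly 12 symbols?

start at s3
read 'a': s3 → s1
read 'd': s1 → s5
read 'a': s5 → s0
read 'a': s0 → s2
read 'c': s2 → s2
read 'a': s2 → s1
read 'a': s1 → s0
read 'd': s0 → s2
read 'a': s2 → s1
read 'c': s1 → s4
read 'a': s4 → s3
read 'b': s3 → s5
After 12 symbols: s5.

s5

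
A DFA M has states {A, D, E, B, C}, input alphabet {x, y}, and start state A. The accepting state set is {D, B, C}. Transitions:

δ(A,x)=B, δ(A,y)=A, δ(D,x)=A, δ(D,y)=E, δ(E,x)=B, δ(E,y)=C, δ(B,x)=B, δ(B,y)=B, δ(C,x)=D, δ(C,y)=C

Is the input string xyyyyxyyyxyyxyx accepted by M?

A → B → B → B → B → B → B → B → B → B → B → B → B → B → B → B
End state B is accepting.

Yes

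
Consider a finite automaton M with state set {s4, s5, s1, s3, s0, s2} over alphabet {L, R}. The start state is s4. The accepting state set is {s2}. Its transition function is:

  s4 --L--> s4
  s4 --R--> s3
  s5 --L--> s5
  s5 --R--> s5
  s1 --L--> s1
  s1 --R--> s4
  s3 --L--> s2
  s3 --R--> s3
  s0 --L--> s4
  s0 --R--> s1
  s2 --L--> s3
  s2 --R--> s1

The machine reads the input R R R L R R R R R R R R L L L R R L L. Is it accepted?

No

start at s4
read 'R': s4 → s3
read 'R': s3 → s3
read 'R': s3 → s3
read 'L': s3 → s2
read 'R': s2 → s1
read 'R': s1 → s4
read 'R': s4 → s3
read 'R': s3 → s3
read 'R': s3 → s3
read 'R': s3 → s3
read 'R': s3 → s3
read 'R': s3 → s3
read 'L': s3 → s2
read 'L': s2 → s3
read 'L': s3 → s2
read 'R': s2 → s1
read 'R': s1 → s4
read 'L': s4 → s4
read 'L': s4 → s4
End state s4 is not accepting.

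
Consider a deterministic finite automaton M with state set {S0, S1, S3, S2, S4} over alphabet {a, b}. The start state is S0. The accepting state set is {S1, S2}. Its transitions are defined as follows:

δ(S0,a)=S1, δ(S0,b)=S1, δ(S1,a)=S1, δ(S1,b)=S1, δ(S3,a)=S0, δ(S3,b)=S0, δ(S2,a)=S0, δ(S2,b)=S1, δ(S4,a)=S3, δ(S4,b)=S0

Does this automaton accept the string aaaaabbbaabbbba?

Trace: S0 -a-> S1 -a-> S1 -a-> S1 -a-> S1 -a-> S1 -b-> S1 -b-> S1 -b-> S1 -a-> S1 -a-> S1 -b-> S1 -b-> S1 -b-> S1 -b-> S1 -a-> S1
End state S1 is accepting.

Yes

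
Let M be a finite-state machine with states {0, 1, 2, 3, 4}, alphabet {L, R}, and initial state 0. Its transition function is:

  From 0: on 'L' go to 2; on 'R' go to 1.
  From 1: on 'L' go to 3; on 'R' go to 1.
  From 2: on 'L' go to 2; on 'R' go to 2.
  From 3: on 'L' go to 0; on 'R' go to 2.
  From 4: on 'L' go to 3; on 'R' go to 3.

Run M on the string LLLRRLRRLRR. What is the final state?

0 → 2 → 2 → 2 → 2 → 2 → 2 → 2 → 2 → 2 → 2 → 2

2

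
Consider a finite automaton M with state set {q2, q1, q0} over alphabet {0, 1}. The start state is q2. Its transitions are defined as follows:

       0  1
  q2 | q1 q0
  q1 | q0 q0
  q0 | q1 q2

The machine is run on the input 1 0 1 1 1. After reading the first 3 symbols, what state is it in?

Trace: q2 -1-> q0 -0-> q1 -1-> q0
After 3 symbols: q0.

q0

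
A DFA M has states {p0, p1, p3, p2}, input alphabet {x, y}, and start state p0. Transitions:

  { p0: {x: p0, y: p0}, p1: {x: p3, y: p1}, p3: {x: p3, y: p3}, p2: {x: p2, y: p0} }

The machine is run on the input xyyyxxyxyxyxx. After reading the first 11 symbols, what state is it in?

p0

start at p0
read 'x': p0 → p0
read 'y': p0 → p0
read 'y': p0 → p0
read 'y': p0 → p0
read 'x': p0 → p0
read 'x': p0 → p0
read 'y': p0 → p0
read 'x': p0 → p0
read 'y': p0 → p0
read 'x': p0 → p0
read 'y': p0 → p0
After 11 symbols: p0.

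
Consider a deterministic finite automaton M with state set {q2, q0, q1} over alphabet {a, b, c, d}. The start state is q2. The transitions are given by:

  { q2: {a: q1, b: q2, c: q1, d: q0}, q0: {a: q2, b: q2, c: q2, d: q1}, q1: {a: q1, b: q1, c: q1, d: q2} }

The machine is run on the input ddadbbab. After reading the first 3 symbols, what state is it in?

q1

Trace: q2 -d-> q0 -d-> q1 -a-> q1
After 3 symbols: q1.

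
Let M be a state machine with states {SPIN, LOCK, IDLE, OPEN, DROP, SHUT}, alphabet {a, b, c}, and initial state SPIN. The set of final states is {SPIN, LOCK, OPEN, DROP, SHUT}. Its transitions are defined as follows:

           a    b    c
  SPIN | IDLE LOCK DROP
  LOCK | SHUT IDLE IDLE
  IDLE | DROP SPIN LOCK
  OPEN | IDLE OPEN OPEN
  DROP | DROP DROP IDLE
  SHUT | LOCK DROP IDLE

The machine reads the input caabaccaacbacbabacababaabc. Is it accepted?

start at SPIN
read 'c': SPIN → DROP
read 'a': DROP → DROP
read 'a': DROP → DROP
read 'b': DROP → DROP
read 'a': DROP → DROP
read 'c': DROP → IDLE
read 'c': IDLE → LOCK
read 'a': LOCK → SHUT
read 'a': SHUT → LOCK
read 'c': LOCK → IDLE
read 'b': IDLE → SPIN
read 'a': SPIN → IDLE
read 'c': IDLE → LOCK
read 'b': LOCK → IDLE
read 'a': IDLE → DROP
read 'b': DROP → DROP
read 'a': DROP → DROP
read 'c': DROP → IDLE
read 'a': IDLE → DROP
read 'b': DROP → DROP
read 'a': DROP → DROP
read 'b': DROP → DROP
read 'a': DROP → DROP
read 'a': DROP → DROP
read 'b': DROP → DROP
read 'c': DROP → IDLE
End state IDLE is not accepting.

No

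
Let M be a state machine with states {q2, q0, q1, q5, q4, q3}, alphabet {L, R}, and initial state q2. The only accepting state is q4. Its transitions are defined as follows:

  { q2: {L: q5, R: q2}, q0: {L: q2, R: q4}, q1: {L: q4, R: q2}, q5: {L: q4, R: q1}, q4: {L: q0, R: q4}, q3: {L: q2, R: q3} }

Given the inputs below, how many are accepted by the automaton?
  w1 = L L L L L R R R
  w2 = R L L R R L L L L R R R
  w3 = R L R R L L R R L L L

1

w1: q2 → q5 → q4 → q0 → q2 → q5 → q1 → q2 → q2  → end q2, rejected
w2: q2 → q2 → q5 → q4 → q4 → q4 → q0 → q2 → q5 → q4 → q4 → q4 → q4  → end q4, accepted
w3: q2 → q2 → q5 → q1 → q2 → q5 → q4 → q4 → q4 → q0 → q2 → q5  → end q5, rejected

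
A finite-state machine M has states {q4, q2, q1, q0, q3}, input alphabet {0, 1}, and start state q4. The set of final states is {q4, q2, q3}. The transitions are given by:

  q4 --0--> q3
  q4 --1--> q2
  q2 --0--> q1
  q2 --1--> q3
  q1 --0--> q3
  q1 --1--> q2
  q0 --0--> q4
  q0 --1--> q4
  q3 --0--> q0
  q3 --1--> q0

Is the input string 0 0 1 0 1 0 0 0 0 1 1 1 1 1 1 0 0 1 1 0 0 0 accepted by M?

start at q4
read '0': q4 → q3
read '0': q3 → q0
read '1': q0 → q4
read '0': q4 → q3
read '1': q3 → q0
read '0': q0 → q4
read '0': q4 → q3
read '0': q3 → q0
read '0': q0 → q4
read '1': q4 → q2
read '1': q2 → q3
read '1': q3 → q0
read '1': q0 → q4
read '1': q4 → q2
read '1': q2 → q3
read '0': q3 → q0
read '0': q0 → q4
read '1': q4 → q2
read '1': q2 → q3
read '0': q3 → q0
read '0': q0 → q4
read '0': q4 → q3
End state q3 is accepting.

Yes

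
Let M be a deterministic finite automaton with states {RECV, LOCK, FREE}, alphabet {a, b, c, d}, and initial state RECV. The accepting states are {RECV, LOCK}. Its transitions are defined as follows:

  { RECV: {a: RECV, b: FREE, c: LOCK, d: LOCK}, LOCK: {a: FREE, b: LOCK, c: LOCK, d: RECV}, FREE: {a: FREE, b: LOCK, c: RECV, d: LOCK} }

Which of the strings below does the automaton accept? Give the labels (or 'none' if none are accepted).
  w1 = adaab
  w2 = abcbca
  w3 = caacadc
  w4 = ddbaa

w1: Trace: RECV -a-> RECV -d-> LOCK -a-> FREE -a-> FREE -b-> LOCK  → end LOCK, accepted
w2: Trace: RECV -a-> RECV -b-> FREE -c-> RECV -b-> FREE -c-> RECV -a-> RECV  → end RECV, accepted
w3: Trace: RECV -c-> LOCK -a-> FREE -a-> FREE -c-> RECV -a-> RECV -d-> LOCK -c-> LOCK  → end LOCK, accepted
w4: Trace: RECV -d-> LOCK -d-> RECV -b-> FREE -a-> FREE -a-> FREE  → end FREE, rejected

w1, w2, w3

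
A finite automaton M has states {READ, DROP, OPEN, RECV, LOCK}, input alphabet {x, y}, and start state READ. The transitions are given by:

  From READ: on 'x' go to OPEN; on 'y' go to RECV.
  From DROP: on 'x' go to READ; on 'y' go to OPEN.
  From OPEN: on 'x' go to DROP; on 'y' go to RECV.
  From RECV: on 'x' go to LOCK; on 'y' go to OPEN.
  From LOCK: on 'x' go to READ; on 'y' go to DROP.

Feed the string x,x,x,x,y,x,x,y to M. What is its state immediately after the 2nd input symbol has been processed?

DROP

start at READ
read 'x': READ → OPEN
read 'x': OPEN → DROP
After 2 symbols: DROP.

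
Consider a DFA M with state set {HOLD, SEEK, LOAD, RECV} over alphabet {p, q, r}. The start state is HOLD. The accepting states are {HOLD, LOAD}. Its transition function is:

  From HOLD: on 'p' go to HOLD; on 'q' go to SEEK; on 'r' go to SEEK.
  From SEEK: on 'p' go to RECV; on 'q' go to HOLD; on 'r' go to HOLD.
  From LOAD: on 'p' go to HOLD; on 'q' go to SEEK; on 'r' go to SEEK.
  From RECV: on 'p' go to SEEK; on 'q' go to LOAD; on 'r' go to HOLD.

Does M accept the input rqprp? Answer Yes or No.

HOLD → SEEK → HOLD → HOLD → SEEK → RECV
End state RECV is not accepting.

No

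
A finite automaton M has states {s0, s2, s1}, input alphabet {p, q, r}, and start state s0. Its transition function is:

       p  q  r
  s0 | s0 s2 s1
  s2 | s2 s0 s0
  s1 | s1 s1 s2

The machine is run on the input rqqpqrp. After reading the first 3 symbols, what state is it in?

start at s0
read 'r': s0 → s1
read 'q': s1 → s1
read 'q': s1 → s1
After 3 symbols: s1.

s1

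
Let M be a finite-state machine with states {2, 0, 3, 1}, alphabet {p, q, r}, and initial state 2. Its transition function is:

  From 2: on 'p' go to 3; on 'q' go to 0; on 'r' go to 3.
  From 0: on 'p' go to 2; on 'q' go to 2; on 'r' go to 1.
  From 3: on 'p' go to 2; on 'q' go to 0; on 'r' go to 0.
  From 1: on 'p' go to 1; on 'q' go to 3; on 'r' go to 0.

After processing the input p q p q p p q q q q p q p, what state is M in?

2

start at 2
read 'p': 2 → 3
read 'q': 3 → 0
read 'p': 0 → 2
read 'q': 2 → 0
read 'p': 0 → 2
read 'p': 2 → 3
read 'q': 3 → 0
read 'q': 0 → 2
read 'q': 2 → 0
read 'q': 0 → 2
read 'p': 2 → 3
read 'q': 3 → 0
read 'p': 0 → 2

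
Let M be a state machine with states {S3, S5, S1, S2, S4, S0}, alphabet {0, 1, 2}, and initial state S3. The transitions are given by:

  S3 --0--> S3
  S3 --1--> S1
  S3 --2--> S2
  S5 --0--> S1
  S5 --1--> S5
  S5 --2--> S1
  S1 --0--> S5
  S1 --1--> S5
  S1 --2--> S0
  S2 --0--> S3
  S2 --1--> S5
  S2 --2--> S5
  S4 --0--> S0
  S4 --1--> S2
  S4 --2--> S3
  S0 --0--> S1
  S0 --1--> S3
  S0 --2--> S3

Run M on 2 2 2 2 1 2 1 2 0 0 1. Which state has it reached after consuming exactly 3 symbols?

Trace: S3 -2-> S2 -2-> S5 -2-> S1
After 3 symbols: S1.

S1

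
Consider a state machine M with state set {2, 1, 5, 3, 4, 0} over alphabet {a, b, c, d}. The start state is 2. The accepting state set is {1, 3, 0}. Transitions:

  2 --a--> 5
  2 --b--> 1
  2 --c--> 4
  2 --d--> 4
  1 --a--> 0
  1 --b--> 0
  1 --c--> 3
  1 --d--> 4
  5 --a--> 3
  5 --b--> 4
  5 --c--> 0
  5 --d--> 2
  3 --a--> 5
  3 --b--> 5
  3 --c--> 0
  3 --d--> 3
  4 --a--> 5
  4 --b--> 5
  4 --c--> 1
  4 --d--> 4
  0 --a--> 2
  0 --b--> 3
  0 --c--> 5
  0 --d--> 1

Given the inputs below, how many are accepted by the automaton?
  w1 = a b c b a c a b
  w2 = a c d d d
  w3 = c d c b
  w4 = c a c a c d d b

1

w1: 2 → 5 → 4 → 1 → 0 → 2 → 4 → 5 → 4  → end 4, rejected
w2: 2 → 5 → 0 → 1 → 4 → 4  → end 4, rejected
w3: 2 → 4 → 4 → 1 → 0  → end 0, accepted
w4: 2 → 4 → 5 → 0 → 2 → 4 → 4 → 4 → 5  → end 5, rejected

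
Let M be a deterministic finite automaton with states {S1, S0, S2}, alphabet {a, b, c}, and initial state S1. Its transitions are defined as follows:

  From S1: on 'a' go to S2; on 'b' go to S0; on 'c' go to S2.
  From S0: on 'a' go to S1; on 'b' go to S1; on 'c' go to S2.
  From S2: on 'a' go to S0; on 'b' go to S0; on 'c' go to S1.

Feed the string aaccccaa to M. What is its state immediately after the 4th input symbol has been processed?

S1 → S2 → S0 → S2 → S1
After 4 symbols: S1.

S1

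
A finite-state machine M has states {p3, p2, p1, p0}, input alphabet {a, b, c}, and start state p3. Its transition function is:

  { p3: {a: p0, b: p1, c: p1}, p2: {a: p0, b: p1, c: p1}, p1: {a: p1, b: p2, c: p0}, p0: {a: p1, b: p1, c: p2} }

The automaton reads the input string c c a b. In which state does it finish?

p2

start at p3
read 'c': p3 → p1
read 'c': p1 → p0
read 'a': p0 → p1
read 'b': p1 → p2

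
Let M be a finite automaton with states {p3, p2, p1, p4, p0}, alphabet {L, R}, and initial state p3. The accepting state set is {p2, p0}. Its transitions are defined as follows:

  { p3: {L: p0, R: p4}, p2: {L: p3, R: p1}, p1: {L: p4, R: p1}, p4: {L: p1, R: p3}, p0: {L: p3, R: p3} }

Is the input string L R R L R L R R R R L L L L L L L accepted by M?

No

start at p3
read 'L': p3 → p0
read 'R': p0 → p3
read 'R': p3 → p4
read 'L': p4 → p1
read 'R': p1 → p1
read 'L': p1 → p4
read 'R': p4 → p3
read 'R': p3 → p4
read 'R': p4 → p3
read 'R': p3 → p4
read 'L': p4 → p1
read 'L': p1 → p4
read 'L': p4 → p1
read 'L': p1 → p4
read 'L': p4 → p1
read 'L': p1 → p4
read 'L': p4 → p1
End state p1 is not accepting.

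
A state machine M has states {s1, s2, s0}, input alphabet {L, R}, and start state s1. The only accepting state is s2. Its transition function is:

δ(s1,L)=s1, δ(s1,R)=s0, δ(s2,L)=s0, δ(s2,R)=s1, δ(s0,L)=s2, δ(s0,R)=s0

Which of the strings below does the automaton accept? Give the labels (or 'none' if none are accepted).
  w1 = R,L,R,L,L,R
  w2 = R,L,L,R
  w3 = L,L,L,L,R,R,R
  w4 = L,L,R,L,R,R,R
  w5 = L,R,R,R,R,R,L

w5

w1: s1 → s0 → s2 → s1 → s1 → s1 → s0  → end s0, rejected
w2: s1 → s0 → s2 → s0 → s0  → end s0, rejected
w3: s1 → s1 → s1 → s1 → s1 → s0 → s0 → s0  → end s0, rejected
w4: s1 → s1 → s1 → s0 → s2 → s1 → s0 → s0  → end s0, rejected
w5: s1 → s1 → s0 → s0 → s0 → s0 → s0 → s2  → end s2, accepted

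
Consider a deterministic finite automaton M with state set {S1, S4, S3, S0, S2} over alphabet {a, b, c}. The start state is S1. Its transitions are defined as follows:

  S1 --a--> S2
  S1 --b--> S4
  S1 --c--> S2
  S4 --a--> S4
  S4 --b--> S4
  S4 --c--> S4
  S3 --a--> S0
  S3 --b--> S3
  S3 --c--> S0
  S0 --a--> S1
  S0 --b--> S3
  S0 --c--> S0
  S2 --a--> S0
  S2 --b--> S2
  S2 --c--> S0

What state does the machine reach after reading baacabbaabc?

S4

Trace: S1 -b-> S4 -a-> S4 -a-> S4 -c-> S4 -a-> S4 -b-> S4 -b-> S4 -a-> S4 -a-> S4 -b-> S4 -c-> S4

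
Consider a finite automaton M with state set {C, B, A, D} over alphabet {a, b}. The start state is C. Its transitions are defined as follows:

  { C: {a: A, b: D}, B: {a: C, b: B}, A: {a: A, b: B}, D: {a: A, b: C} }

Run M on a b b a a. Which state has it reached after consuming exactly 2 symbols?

B

start at C
read 'a': C → A
read 'b': A → B
After 2 symbols: B.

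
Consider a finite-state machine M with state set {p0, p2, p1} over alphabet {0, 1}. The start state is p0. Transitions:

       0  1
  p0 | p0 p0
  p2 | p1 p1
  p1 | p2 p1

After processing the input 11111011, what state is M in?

start at p0
read '1': p0 → p0
read '1': p0 → p0
read '1': p0 → p0
read '1': p0 → p0
read '1': p0 → p0
read '0': p0 → p0
read '1': p0 → p0
read '1': p0 → p0

p0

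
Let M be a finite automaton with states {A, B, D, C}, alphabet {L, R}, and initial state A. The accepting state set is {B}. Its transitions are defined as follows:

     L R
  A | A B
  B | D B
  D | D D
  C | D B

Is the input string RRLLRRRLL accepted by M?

No

Trace: A -R-> B -R-> B -L-> D -L-> D -R-> D -R-> D -R-> D -L-> D -L-> D
End state D is not accepting.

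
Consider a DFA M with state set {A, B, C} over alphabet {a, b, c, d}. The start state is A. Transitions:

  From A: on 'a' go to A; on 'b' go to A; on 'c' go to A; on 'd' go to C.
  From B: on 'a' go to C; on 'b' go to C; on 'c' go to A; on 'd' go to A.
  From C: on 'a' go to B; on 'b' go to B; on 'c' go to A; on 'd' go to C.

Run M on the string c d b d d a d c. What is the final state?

A

start at A
read 'c': A → A
read 'd': A → C
read 'b': C → B
read 'd': B → A
read 'd': A → C
read 'a': C → B
read 'd': B → A
read 'c': A → A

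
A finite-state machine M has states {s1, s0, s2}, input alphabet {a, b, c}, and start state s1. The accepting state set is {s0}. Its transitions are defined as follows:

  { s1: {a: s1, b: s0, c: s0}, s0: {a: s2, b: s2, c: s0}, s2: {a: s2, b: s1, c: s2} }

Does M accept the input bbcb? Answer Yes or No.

No

start at s1
read 'b': s1 → s0
read 'b': s0 → s2
read 'c': s2 → s2
read 'b': s2 → s1
End state s1 is not accepting.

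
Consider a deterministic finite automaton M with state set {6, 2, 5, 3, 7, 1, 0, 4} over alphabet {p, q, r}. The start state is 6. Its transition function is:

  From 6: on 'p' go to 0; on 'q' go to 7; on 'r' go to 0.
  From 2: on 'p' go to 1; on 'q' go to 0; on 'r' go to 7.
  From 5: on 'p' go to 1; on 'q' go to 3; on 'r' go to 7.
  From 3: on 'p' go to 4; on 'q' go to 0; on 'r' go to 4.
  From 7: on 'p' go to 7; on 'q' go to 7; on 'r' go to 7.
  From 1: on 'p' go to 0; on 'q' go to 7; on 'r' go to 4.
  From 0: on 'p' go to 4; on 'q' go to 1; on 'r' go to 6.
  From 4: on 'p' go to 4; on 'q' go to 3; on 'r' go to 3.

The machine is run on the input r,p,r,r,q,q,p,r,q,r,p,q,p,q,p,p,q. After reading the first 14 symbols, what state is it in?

Trace: 6 -r-> 0 -p-> 4 -r-> 3 -r-> 4 -q-> 3 -q-> 0 -p-> 4 -r-> 3 -q-> 0 -r-> 6 -p-> 0 -q-> 1 -p-> 0 -q-> 1
After 14 symbols: 1.

1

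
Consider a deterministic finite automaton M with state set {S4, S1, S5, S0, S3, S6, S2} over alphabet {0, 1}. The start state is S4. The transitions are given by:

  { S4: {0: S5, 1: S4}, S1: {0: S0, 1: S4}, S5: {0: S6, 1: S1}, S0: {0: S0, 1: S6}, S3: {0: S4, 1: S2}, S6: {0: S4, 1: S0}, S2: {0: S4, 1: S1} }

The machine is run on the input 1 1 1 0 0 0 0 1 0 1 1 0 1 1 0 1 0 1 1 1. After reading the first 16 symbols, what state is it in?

S6

Trace: S4 -1-> S4 -1-> S4 -1-> S4 -0-> S5 -0-> S6 -0-> S4 -0-> S5 -1-> S1 -0-> S0 -1-> S6 -1-> S0 -0-> S0 -1-> S6 -1-> S0 -0-> S0 -1-> S6
After 16 symbols: S6.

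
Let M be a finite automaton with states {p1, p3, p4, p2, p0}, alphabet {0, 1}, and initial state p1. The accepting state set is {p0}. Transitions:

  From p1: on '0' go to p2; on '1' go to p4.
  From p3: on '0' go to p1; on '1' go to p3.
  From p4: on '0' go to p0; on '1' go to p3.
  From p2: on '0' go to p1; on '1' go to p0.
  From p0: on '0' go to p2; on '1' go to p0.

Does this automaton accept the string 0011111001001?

No

start at p1
read '0': p1 → p2
read '0': p2 → p1
read '1': p1 → p4
read '1': p4 → p3
read '1': p3 → p3
read '1': p3 → p3
read '1': p3 → p3
read '0': p3 → p1
read '0': p1 → p2
read '1': p2 → p0
read '0': p0 → p2
read '0': p2 → p1
read '1': p1 → p4
End state p4 is not accepting.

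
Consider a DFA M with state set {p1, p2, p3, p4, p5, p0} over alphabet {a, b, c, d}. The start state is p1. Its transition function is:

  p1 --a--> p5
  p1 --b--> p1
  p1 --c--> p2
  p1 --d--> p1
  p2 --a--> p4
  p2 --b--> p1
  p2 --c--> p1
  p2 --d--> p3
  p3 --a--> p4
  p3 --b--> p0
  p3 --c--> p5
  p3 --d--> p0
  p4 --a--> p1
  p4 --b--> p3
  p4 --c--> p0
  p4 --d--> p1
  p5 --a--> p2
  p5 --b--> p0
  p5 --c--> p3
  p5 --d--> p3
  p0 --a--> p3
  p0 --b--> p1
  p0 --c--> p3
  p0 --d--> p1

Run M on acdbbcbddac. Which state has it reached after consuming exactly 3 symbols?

p0

start at p1
read 'a': p1 → p5
read 'c': p5 → p3
read 'd': p3 → p0
After 3 symbols: p0.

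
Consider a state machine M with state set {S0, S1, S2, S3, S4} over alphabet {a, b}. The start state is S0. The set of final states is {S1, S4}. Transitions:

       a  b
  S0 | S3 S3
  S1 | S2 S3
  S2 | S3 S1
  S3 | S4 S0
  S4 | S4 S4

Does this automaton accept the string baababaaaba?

Trace: S0 -b-> S3 -a-> S4 -a-> S4 -b-> S4 -a-> S4 -b-> S4 -a-> S4 -a-> S4 -a-> S4 -b-> S4 -a-> S4
End state S4 is accepting.

Yes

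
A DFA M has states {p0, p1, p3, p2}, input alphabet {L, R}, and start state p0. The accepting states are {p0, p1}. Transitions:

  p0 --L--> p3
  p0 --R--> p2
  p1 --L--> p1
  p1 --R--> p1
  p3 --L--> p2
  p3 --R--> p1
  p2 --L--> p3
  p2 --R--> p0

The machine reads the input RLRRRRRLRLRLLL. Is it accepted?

p0 → p2 → p3 → p1 → p1 → p1 → p1 → p1 → p1 → p1 → p1 → p1 → p1 → p1 → p1
End state p1 is accepting.

Yes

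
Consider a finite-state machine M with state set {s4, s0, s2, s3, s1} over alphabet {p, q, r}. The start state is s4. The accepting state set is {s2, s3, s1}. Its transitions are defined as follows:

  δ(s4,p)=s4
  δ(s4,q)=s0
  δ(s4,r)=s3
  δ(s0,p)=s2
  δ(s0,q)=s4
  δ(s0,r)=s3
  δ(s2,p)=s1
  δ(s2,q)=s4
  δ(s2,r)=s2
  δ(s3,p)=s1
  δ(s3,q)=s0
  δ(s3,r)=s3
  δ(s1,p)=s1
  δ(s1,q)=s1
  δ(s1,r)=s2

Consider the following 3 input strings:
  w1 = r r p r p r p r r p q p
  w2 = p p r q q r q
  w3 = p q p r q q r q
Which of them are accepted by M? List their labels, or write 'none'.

w1

w1: Trace: s4 -r-> s3 -r-> s3 -p-> s1 -r-> s2 -p-> s1 -r-> s2 -p-> s1 -r-> s2 -r-> s2 -p-> s1 -q-> s1 -p-> s1  → end s1, accepted
w2: Trace: s4 -p-> s4 -p-> s4 -r-> s3 -q-> s0 -q-> s4 -r-> s3 -q-> s0  → end s0, rejected
w3: Trace: s4 -p-> s4 -q-> s0 -p-> s2 -r-> s2 -q-> s4 -q-> s0 -r-> s3 -q-> s0  → end s0, rejected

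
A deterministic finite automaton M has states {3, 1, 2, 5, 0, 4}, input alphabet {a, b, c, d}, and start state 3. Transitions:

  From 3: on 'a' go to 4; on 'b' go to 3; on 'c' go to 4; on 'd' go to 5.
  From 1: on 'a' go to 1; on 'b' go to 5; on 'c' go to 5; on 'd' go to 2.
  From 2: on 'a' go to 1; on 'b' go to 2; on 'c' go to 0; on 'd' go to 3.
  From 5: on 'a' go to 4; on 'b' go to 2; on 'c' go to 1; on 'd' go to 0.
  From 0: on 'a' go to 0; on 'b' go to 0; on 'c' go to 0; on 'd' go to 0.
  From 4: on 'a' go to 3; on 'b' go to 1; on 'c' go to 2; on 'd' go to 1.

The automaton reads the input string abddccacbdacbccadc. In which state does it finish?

0

3 → 4 → 1 → 2 → 3 → 4 → 2 → 1 → 5 → 2 → 3 → 4 → 2 → 2 → 0 → 0 → 0 → 0 → 0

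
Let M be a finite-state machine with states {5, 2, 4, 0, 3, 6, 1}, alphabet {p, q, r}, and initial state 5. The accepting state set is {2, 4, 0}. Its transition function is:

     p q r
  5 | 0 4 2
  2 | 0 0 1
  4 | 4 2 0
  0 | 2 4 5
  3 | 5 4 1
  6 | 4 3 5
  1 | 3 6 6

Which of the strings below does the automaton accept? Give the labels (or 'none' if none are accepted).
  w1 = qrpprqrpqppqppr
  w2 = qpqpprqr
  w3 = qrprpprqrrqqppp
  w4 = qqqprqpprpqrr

w1, w3, w4

w1: Trace: 5 -q-> 4 -r-> 0 -p-> 2 -p-> 0 -r-> 5 -q-> 4 -r-> 0 -p-> 2 -q-> 0 -p-> 2 -p-> 0 -q-> 4 -p-> 4 -p-> 4 -r-> 0  → end 0, accepted
w2: Trace: 5 -q-> 4 -p-> 4 -q-> 2 -p-> 0 -p-> 2 -r-> 1 -q-> 6 -r-> 5  → end 5, rejected
w3: Trace: 5 -q-> 4 -r-> 0 -p-> 2 -r-> 1 -p-> 3 -p-> 5 -r-> 2 -q-> 0 -r-> 5 -r-> 2 -q-> 0 -q-> 4 -p-> 4 -p-> 4 -p-> 4  → end 4, accepted
w4: Trace: 5 -q-> 4 -q-> 2 -q-> 0 -p-> 2 -r-> 1 -q-> 6 -p-> 4 -p-> 4 -r-> 0 -p-> 2 -q-> 0 -r-> 5 -r-> 2  → end 2, accepted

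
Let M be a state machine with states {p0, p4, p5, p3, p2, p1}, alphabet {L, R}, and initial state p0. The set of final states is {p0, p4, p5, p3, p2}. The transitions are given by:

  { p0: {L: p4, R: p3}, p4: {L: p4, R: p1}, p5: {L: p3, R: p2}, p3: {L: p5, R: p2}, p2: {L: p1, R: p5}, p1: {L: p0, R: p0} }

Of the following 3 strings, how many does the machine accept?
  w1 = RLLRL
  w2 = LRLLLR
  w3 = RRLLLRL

w1: p0 → p3 → p5 → p3 → p2 → p1  → end p1, rejected
w2: p0 → p4 → p1 → p0 → p4 → p4 → p1  → end p1, rejected
w3: p0 → p3 → p2 → p1 → p0 → p4 → p1 → p0  → end p0, accepted

1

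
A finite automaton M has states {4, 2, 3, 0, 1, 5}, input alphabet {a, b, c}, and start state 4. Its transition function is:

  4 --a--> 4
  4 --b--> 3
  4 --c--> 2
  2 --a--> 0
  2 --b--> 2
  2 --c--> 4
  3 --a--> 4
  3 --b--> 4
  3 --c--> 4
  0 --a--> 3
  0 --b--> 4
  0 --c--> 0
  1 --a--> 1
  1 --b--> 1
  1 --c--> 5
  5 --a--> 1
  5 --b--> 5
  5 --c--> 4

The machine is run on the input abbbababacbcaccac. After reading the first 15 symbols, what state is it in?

Trace: 4 -a-> 4 -b-> 3 -b-> 4 -b-> 3 -a-> 4 -b-> 3 -a-> 4 -b-> 3 -a-> 4 -c-> 2 -b-> 2 -c-> 4 -a-> 4 -c-> 2 -c-> 4
After 15 symbols: 4.

4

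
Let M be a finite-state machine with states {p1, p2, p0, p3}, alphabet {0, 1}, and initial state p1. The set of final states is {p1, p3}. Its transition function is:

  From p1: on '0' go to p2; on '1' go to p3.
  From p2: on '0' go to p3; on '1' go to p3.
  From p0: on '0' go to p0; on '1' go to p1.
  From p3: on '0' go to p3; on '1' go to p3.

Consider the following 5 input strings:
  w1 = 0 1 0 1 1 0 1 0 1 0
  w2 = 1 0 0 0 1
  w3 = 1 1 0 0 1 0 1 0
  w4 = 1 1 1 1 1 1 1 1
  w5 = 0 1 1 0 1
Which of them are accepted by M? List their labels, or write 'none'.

w1, w2, w3, w4, w5

w1:
  start at p1
  read '0': p1 → p2
  read '1': p2 → p3
  read '0': p3 → p3
  read '1': p3 → p3
  read '1': p3 → p3
  read '0': p3 → p3
  read '1': p3 → p3
  read '0': p3 → p3
  read '1': p3 → p3
  read '0': p3 → p3
  end p3, accepted
w2:
  start at p1
  read '1': p1 → p3
  read '0': p3 → p3
  read '0': p3 → p3
  read '0': p3 → p3
  read '1': p3 → p3
  end p3, accepted
w3:
  start at p1
  read '1': p1 → p3
  read '1': p3 → p3
  read '0': p3 → p3
  read '0': p3 → p3
  read '1': p3 → p3
  read '0': p3 → p3
  read '1': p3 → p3
  read '0': p3 → p3
  end p3, accepted
w4:
  start at p1
  read '1': p1 → p3
  read '1': p3 → p3
  read '1': p3 → p3
  read '1': p3 → p3
  read '1': p3 → p3
  read '1': p3 → p3
  read '1': p3 → p3
  read '1': p3 → p3
  end p3, accepted
w5:
  start at p1
  read '0': p1 → p2
  read '1': p2 → p3
  read '1': p3 → p3
  read '0': p3 → p3
  read '1': p3 → p3
  end p3, accepted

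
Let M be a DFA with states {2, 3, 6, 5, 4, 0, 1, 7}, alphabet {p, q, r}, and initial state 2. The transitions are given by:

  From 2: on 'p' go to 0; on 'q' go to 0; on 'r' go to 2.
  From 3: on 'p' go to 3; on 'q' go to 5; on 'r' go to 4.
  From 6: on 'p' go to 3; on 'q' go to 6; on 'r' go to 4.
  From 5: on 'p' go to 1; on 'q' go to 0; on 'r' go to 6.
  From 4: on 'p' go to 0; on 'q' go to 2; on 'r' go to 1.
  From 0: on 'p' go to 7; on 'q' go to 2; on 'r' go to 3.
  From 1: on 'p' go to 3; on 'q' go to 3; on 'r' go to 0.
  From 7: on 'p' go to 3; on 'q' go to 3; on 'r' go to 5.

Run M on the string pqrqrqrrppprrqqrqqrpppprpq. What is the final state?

2

Trace: 2 -p-> 0 -q-> 2 -r-> 2 -q-> 0 -r-> 3 -q-> 5 -r-> 6 -r-> 4 -p-> 0 -p-> 7 -p-> 3 -r-> 4 -r-> 1 -q-> 3 -q-> 5 -r-> 6 -q-> 6 -q-> 6 -r-> 4 -p-> 0 -p-> 7 -p-> 3 -p-> 3 -r-> 4 -p-> 0 -q-> 2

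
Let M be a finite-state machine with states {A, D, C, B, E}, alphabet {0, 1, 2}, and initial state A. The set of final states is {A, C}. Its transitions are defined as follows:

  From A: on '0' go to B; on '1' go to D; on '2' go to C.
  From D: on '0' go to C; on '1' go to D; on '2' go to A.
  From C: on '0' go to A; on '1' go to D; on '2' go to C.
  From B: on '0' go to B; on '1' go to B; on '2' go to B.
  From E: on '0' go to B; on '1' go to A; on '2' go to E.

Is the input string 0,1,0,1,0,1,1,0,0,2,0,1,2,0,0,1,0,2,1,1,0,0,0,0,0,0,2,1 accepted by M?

No

start at A
read '0': A → B
read '1': B → B
read '0': B → B
read '1': B → B
read '0': B → B
read '1': B → B
read '1': B → B
read '0': B → B
read '0': B → B
read '2': B → B
read '0': B → B
read '1': B → B
read '2': B → B
read '0': B → B
read '0': B → B
read '1': B → B
read '0': B → B
read '2': B → B
read '1': B → B
read '1': B → B
read '0': B → B
read '0': B → B
read '0': B → B
read '0': B → B
read '0': B → B
read '0': B → B
read '2': B → B
read '1': B → B
End state B is not accepting.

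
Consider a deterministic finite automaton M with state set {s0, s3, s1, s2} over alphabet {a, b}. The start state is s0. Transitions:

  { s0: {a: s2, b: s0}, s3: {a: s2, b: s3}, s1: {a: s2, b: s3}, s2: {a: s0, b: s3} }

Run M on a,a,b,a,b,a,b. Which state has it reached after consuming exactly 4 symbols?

s2

start at s0
read 'a': s0 → s2
read 'a': s2 → s0
read 'b': s0 → s0
read 'a': s0 → s2
After 4 symbols: s2.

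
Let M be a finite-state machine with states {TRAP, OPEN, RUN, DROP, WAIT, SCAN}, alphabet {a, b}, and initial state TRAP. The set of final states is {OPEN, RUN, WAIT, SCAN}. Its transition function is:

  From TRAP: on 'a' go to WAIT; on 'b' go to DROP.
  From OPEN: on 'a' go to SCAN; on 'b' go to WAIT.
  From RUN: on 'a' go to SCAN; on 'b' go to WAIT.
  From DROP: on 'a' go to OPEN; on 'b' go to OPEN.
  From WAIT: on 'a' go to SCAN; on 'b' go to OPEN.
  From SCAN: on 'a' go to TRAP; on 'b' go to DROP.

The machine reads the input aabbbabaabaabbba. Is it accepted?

start at TRAP
read 'a': TRAP → WAIT
read 'a': WAIT → SCAN
read 'b': SCAN → DROP
read 'b': DROP → OPEN
read 'b': OPEN → WAIT
read 'a': WAIT → SCAN
read 'b': SCAN → DROP
read 'a': DROP → OPEN
read 'a': OPEN → SCAN
read 'b': SCAN → DROP
read 'a': DROP → OPEN
read 'a': OPEN → SCAN
read 'b': SCAN → DROP
read 'b': DROP → OPEN
read 'b': OPEN → WAIT
read 'a': WAIT → SCAN
End state SCAN is accepting.

Yes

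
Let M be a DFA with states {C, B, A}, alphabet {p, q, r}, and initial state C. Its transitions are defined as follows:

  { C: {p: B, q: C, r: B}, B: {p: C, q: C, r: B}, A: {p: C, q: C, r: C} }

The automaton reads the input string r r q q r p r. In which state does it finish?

C → B → B → C → C → B → C → B

B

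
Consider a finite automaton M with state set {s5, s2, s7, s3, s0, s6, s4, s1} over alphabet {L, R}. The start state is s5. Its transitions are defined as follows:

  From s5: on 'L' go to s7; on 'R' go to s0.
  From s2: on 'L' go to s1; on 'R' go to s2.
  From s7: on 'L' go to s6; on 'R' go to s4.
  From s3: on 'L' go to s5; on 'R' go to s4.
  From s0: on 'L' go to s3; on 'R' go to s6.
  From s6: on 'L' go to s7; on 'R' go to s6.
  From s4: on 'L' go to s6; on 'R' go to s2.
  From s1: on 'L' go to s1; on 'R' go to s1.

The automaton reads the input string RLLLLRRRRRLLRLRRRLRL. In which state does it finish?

s1

s5 → s0 → s3 → s5 → s7 → s6 → s6 → s6 → s6 → s6 → s6 → s7 → s6 → s6 → s7 → s4 → s2 → s2 → s1 → s1 → s1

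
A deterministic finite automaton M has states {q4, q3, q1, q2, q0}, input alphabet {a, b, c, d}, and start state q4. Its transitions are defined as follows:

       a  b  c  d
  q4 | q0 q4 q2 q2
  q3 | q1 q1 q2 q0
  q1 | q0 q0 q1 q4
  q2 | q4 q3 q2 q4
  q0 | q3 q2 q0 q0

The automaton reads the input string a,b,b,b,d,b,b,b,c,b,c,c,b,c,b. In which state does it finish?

q3

Trace: q4 -a-> q0 -b-> q2 -b-> q3 -b-> q1 -d-> q4 -b-> q4 -b-> q4 -b-> q4 -c-> q2 -b-> q3 -c-> q2 -c-> q2 -b-> q3 -c-> q2 -b-> q3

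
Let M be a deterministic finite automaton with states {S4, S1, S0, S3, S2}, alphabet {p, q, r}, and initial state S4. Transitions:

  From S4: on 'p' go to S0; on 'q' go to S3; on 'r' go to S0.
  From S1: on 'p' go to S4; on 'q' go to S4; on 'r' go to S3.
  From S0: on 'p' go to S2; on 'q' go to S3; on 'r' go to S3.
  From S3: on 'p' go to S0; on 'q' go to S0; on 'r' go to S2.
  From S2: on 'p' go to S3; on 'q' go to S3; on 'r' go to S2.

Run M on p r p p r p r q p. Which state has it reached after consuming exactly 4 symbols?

S2

S4 → S0 → S3 → S0 → S2
After 4 symbols: S2.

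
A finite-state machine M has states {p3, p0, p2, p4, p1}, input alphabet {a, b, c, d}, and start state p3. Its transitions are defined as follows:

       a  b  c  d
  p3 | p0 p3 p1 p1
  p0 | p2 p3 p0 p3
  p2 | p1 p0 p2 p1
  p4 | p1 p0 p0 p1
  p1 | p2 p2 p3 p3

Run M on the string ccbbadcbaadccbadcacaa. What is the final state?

p2

p3 → p1 → p3 → p3 → p3 → p0 → p3 → p1 → p2 → p1 → p2 → p1 → p3 → p1 → p2 → p1 → p3 → p1 → p2 → p2 → p1 → p2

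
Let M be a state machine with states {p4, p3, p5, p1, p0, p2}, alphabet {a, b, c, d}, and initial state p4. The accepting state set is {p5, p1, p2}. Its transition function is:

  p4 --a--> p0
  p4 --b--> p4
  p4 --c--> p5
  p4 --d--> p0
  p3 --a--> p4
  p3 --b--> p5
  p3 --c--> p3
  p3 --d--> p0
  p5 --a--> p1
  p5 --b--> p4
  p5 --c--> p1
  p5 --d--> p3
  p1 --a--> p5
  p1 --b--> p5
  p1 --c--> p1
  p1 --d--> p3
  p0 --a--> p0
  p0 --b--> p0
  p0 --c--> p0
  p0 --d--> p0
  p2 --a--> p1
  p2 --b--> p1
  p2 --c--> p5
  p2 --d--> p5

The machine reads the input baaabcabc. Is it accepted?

No

p4 → p4 → p0 → p0 → p0 → p0 → p0 → p0 → p0 → p0
End state p0 is not accepting.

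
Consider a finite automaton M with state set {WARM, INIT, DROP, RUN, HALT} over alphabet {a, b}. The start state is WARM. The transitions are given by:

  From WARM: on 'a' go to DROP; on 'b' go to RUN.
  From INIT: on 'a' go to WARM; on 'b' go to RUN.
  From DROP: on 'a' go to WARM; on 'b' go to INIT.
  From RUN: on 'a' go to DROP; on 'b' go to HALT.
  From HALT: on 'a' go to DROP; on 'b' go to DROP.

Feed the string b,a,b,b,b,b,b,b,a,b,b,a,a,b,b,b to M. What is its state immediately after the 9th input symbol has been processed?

DROP

Trace: WARM -b-> RUN -a-> DROP -b-> INIT -b-> RUN -b-> HALT -b-> DROP -b-> INIT -b-> RUN -a-> DROP
After 9 symbols: DROP.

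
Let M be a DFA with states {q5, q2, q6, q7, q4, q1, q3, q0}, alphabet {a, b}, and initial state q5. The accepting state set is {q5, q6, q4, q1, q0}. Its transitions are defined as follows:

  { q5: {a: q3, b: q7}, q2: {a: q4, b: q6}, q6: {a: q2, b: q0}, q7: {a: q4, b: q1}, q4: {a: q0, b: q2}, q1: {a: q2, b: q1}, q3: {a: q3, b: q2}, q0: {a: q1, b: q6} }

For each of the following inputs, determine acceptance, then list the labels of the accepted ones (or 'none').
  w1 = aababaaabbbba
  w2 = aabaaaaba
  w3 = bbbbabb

w3

w1: Trace: q5 -a-> q3 -a-> q3 -b-> q2 -a-> q4 -b-> q2 -a-> q4 -a-> q0 -a-> q1 -b-> q1 -b-> q1 -b-> q1 -b-> q1 -a-> q2  → end q2, rejected
w2: Trace: q5 -a-> q3 -a-> q3 -b-> q2 -a-> q4 -a-> q0 -a-> q1 -a-> q2 -b-> q6 -a-> q2  → end q2, rejected
w3: Trace: q5 -b-> q7 -b-> q1 -b-> q1 -b-> q1 -a-> q2 -b-> q6 -b-> q0  → end q0, accepted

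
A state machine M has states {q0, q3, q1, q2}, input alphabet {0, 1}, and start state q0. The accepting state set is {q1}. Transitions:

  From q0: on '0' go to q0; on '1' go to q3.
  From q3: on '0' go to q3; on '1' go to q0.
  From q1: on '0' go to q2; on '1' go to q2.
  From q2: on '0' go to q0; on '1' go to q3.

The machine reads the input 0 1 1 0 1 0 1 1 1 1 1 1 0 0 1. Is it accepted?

No

start at q0
read '0': q0 → q0
read '1': q0 → q3
read '1': q3 → q0
read '0': q0 → q0
read '1': q0 → q3
read '0': q3 → q3
read '1': q3 → q0
read '1': q0 → q3
read '1': q3 → q0
read '1': q0 → q3
read '1': q3 → q0
read '1': q0 → q3
read '0': q3 → q3
read '0': q3 → q3
read '1': q3 → q0
End state q0 is not accepting.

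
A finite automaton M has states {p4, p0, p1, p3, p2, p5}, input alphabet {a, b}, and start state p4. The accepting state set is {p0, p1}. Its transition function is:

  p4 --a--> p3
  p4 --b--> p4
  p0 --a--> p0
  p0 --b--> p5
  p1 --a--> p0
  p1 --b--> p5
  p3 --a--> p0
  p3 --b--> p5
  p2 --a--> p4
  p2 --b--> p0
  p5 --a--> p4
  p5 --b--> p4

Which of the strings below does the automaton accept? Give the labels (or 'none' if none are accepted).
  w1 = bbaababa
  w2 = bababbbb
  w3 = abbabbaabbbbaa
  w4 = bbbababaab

w1: Trace: p4 -b-> p4 -b-> p4 -a-> p3 -a-> p0 -b-> p5 -a-> p4 -b-> p4 -a-> p3  → end p3, rejected
w2: Trace: p4 -b-> p4 -a-> p3 -b-> p5 -a-> p4 -b-> p4 -b-> p4 -b-> p4 -b-> p4  → end p4, rejected
w3: Trace: p4 -a-> p3 -b-> p5 -b-> p4 -a-> p3 -b-> p5 -b-> p4 -a-> p3 -a-> p0 -b-> p5 -b-> p4 -b-> p4 -b-> p4 -a-> p3 -a-> p0  → end p0, accepted
w4: Trace: p4 -b-> p4 -b-> p4 -b-> p4 -a-> p3 -b-> p5 -a-> p4 -b-> p4 -a-> p3 -a-> p0 -b-> p5  → end p5, rejected

w3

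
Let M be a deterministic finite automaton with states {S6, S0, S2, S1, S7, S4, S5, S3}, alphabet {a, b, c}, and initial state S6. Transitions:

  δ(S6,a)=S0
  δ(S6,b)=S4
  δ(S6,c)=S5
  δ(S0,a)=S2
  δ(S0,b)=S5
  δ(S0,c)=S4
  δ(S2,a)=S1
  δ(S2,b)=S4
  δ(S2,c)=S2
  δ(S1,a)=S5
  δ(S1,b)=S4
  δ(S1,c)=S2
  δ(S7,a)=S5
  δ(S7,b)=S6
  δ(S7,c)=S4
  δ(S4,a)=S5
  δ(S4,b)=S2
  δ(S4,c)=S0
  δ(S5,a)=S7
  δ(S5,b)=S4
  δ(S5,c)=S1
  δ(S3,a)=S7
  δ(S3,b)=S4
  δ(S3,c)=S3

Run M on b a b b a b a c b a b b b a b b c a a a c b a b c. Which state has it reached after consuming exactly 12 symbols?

Trace: S6 -b-> S4 -a-> S5 -b-> S4 -b-> S2 -a-> S1 -b-> S4 -a-> S5 -c-> S1 -b-> S4 -a-> S5 -b-> S4 -b-> S2
After 12 symbols: S2.

S2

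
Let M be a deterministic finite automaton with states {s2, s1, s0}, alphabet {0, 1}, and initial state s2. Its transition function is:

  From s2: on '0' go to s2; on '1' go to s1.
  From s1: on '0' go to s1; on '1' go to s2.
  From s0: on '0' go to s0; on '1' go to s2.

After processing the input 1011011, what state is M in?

s1

Trace: s2 -1-> s1 -0-> s1 -1-> s2 -1-> s1 -0-> s1 -1-> s2 -1-> s1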